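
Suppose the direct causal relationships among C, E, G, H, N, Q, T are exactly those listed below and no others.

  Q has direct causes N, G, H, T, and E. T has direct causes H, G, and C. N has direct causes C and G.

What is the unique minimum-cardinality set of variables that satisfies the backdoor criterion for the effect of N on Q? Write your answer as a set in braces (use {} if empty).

Variables eligible for adjustment (non-descendants of N, excluding N and Q): {C, E, G, H, T}.
Backdoor paths from N to Q:
  P1: N <- G -> T <- H -> Q
  P2: N <- G -> T -> Q
  P3: N <- G -> Q
  P4: N <- C -> T <- G -> Q
  P5: N <- C -> T <- H -> Q
  P6: N <- C -> T -> Q
The empty set is not sufficient: P2 (N <- G -> T -> Q) has no collider blocking it and no conditioned non-collider, so it is open.
Try {C, G}:
  P1: blocked at fork node G ∈ conditioning set.
  P2: blocked at fork node G ∈ conditioning set.
  P3: blocked at fork node G ∈ conditioning set.
  P4: blocked at fork node C ∈ conditioning set.
  P5: blocked at fork node C ∈ conditioning set.
  P6: blocked at fork node C ∈ conditioning set.
{C, G} contains no descendant of N and blocks every backdoor path.
Every element of {C, G} is needed (dropping C leaves P6 open; dropping G leaves P2 open), so no proper subset is valid.
Among all size-2 subsets of the eligible variables, only {C, G} blocks every backdoor path, so it is the unique smallest valid adjustment set.

{C, G}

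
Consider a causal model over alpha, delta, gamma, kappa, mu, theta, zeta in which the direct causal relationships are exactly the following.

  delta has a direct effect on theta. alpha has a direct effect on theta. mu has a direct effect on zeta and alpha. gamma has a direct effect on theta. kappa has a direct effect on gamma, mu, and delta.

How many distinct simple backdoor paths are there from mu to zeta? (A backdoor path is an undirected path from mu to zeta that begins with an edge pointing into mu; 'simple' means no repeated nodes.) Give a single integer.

0

A backdoor path from mu to zeta is any simple undirected path whose first edge points into mu (i.e. leaves mu via a parent).
Parents of mu: {kappa}.
No simple path from any parent of mu reaches zeta without revisiting mu, so there are no backdoor paths.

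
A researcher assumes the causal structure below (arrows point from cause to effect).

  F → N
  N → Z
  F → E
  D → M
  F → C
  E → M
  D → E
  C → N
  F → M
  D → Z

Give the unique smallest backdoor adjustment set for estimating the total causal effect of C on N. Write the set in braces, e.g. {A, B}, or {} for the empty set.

Variables eligible for adjustment (non-descendants of C, excluding C and N): {D, E, F, M}.
Backdoor paths from C to N:
  P1: C <- F -> E <- D -> Z <- N
  P2: C <- F -> E -> M <- D -> Z <- N
  P3: C <- F -> N
  P4: C <- F -> M <- D -> Z <- N
  P5: C <- F -> M <- E <- D -> Z <- N
The empty set is not sufficient: P3 (C <- F -> N) has no collider blocking it and no conditioned non-collider, so it is open.
Try {F}:
  P1: blocked at fork node F ∈ conditioning set.
  P2: blocked at fork node F ∈ conditioning set.
  P3: blocked at fork node F ∈ conditioning set.
  P4: blocked at fork node F ∈ conditioning set.
  P5: blocked at fork node F ∈ conditioning set.
{F} contains no descendant of C and blocks every backdoor path.
No other singleton works — e.g. {D} leaves P3 open — so {F} is the unique smallest valid adjustment set.

{F}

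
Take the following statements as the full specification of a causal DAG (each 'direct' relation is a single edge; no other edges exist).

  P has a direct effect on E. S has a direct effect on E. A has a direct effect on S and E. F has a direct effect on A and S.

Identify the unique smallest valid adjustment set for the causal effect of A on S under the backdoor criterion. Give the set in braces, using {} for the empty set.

Variables eligible for adjustment (non-descendants of A, excluding A and S): {F, P}.
Backdoor paths from A to S:
  P1: A <- F -> S
The empty set is not sufficient: P1 (A <- F -> S) has no collider blocking it and no conditioned non-collider, so it is open.
Try {F}:
  P1: blocked at fork node F ∈ conditioning set.
{F} contains no descendant of A and blocks every backdoor path.
No other singleton works — e.g. {P} leaves P1 open — so {F} is the unique smallest valid adjustment set.

{F}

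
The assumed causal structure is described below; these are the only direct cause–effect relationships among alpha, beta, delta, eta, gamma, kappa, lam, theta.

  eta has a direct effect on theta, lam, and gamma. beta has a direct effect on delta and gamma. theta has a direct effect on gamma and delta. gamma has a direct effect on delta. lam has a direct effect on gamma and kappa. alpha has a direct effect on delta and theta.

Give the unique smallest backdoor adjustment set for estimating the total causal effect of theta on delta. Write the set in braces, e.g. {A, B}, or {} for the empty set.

{alpha, eta}

Variables eligible for adjustment (non-descendants of theta, excluding theta and delta): {alpha, beta, eta, kappa, lam}.
Backdoor paths from theta to delta:
  P1: theta <- eta -> lam -> gamma <- beta -> delta
  P2: theta <- eta -> lam -> gamma -> delta
  P3: theta <- eta -> gamma <- beta -> delta
  P4: theta <- eta -> gamma -> delta
  P5: theta <- alpha -> delta
The empty set is not sufficient: P2 (theta <- eta -> lam -> gamma -> delta) has no collider blocking it and no conditioned non-collider, so it is open.
Try {alpha, eta}:
  P1: blocked at fork node eta ∈ conditioning set.
  P2: blocked at fork node eta ∈ conditioning set.
  P3: blocked at fork node eta ∈ conditioning set.
  P4: blocked at fork node eta ∈ conditioning set.
  P5: blocked at fork node alpha ∈ conditioning set.
{alpha, eta} contains no descendant of theta and blocks every backdoor path.
Every element of {alpha, eta} is needed (dropping alpha leaves P5 open; dropping eta leaves P2 open), so no proper subset is valid.
Among all size-2 subsets of the eligible variables, only {alpha, eta} blocks every backdoor path, so it is the unique smallest valid adjustment set.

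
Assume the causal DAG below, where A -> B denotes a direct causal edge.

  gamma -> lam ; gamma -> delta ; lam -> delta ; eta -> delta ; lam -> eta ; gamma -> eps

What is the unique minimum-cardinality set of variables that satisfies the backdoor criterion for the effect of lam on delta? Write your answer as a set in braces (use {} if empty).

{gamma}

Variables eligible for adjustment (non-descendants of lam, excluding lam and delta): {eps, gamma}.
Backdoor paths from lam to delta:
  P1: lam <- gamma -> delta
The empty set is not sufficient: P1 (lam <- gamma -> delta) has no collider blocking it and no conditioned non-collider, so it is open.
Try {gamma}:
  P1: blocked at fork node gamma ∈ conditioning set.
{gamma} contains no descendant of lam and blocks every backdoor path.
No other singleton works — e.g. {eps} leaves P1 open — so {gamma} is the unique smallest valid adjustment set.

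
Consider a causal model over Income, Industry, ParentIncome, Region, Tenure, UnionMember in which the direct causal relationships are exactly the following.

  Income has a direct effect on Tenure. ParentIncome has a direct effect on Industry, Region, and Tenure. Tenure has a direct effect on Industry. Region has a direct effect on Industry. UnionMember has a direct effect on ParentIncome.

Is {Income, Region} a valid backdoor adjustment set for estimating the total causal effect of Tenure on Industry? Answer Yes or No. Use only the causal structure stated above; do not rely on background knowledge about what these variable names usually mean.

No

Backdoor paths from Tenure to Industry (paths whose first edge points into Tenure):
  P1: Tenure <- ParentIncome -> Region -> Industry
  P2: Tenure <- ParentIncome -> Industry
Condition 1 (no descendant of Tenure in the set): holds — descendants of Tenure are {Industry}; none are in {Income, Region}.
Condition 2 (every backdoor path blocked by {Income, Region}):
  P1: blocked at chain node Region ∈ conditioning set.
  P2: open — no interior node is in the conditioning set.
{Income, Region} does not satisfy the backdoor criterion.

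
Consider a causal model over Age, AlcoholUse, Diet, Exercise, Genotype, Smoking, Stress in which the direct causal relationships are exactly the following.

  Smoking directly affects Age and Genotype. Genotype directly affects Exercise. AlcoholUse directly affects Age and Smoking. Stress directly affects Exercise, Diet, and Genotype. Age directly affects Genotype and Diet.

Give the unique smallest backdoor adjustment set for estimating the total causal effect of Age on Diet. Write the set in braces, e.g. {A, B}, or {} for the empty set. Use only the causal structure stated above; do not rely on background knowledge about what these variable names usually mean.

{}

Variables eligible for adjustment (non-descendants of Age, excluding Age and Diet): {AlcoholUse, Smoking, Stress}.
Backdoor paths from Age to Diet:
  P1: Age <- AlcoholUse -> Smoking -> Genotype <- Stress -> Diet
  P2: Age <- AlcoholUse -> Smoking -> Genotype -> Exercise <- Stress -> Diet
  P3: Age <- Smoking -> Genotype <- Stress -> Diet
  P4: Age <- Smoking -> Genotype -> Exercise <- Stress -> Diet
Each backdoor path contains an unconditioned collider, so every path is already blocked with the empty conditioning set:
  P1: blocked at collider Genotype (neither it nor any descendant is in the conditioning set).
  P2: blocked at collider Exercise (neither it nor any descendant is in the conditioning set).
  P3: blocked at collider Genotype (neither it nor any descendant is in the conditioning set).
  P4: blocked at collider Exercise (neither it nor any descendant is in the conditioning set).
The empty set is therefore the unique smallest valid set.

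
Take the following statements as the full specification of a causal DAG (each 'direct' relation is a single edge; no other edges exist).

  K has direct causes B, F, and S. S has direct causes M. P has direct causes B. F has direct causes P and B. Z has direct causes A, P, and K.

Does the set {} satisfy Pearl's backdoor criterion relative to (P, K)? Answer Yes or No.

Backdoor paths from P to K (paths whose first edge points into P):
  P1: P <- B -> F -> K
  P2: P <- B -> K
Condition 1 (no descendant of P in the set): holds — descendants of P are {F, K, Z}; none are in {}.
Condition 2 (every backdoor path blocked by {}):
  P1: open — no interior node is in the conditioning set.
  P2: open — no interior node is in the conditioning set.
{} does not satisfy the backdoor criterion.

No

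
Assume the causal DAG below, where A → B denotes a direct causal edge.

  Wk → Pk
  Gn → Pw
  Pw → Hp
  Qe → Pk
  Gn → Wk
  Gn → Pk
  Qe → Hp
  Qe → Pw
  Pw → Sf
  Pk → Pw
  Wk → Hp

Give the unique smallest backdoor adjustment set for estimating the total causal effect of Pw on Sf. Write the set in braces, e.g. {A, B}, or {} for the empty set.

Variables eligible for adjustment (non-descendants of Pw, excluding Pw and Sf): {Gn, Pk, Qe, Wk}.
Backdoor paths from Pw to Sf:
  (none)
With no backdoor paths the empty set already satisfies the criterion, and it is trivially minimal.

{}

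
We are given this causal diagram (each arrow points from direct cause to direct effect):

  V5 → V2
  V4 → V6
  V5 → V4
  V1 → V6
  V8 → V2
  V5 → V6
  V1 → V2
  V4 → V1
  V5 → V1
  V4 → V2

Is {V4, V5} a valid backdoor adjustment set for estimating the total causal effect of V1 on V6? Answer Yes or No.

Backdoor paths from V1 to V6 (paths whose first edge points into V1):
  P1: V1 <- V5 -> V4 -> V6
  P2: V1 <- V5 -> V2 <- V4 -> V6
  P3: V1 <- V5 -> V6
  P4: V1 <- V4 <- V5 -> V6
  P5: V1 <- V4 -> V2 <- V5 -> V6
  P6: V1 <- V4 -> V6
Condition 1 (no descendant of V1 in the set): holds — descendants of V1 are {V2, V6}; none are in {V4, V5}.
Condition 2 (every backdoor path blocked by {V4, V5}):
  P1: blocked at fork node V5 ∈ conditioning set.
  P2: blocked at fork node V5 ∈ conditioning set.
  P3: blocked at fork node V5 ∈ conditioning set.
  P4: blocked at chain node V4 ∈ conditioning set.
  P5: blocked at fork node V4 ∈ conditioning set.
  P6: blocked at fork node V4 ∈ conditioning set.
{V4, V5} satisfies the backdoor criterion.

Yes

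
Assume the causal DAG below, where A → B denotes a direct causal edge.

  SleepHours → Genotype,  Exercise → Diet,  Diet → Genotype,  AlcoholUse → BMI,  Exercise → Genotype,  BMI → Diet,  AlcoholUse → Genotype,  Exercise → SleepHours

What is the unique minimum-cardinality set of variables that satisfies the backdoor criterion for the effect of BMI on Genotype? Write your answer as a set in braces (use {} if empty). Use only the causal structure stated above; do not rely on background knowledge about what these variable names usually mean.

{AlcoholUse}

Variables eligible for adjustment (non-descendants of BMI, excluding BMI and Genotype): {AlcoholUse, Exercise, SleepHours}.
Backdoor paths from BMI to Genotype:
  P1: BMI <- AlcoholUse -> Genotype
The empty set is not sufficient: P1 (BMI <- AlcoholUse -> Genotype) has no collider blocking it and no conditioned non-collider, so it is open.
Try {AlcoholUse}:
  P1: blocked at fork node AlcoholUse ∈ conditioning set.
{AlcoholUse} contains no descendant of BMI and blocks every backdoor path.
No other singleton works — e.g. {Exercise} leaves P1 open — so {AlcoholUse} is the unique smallest valid adjustment set.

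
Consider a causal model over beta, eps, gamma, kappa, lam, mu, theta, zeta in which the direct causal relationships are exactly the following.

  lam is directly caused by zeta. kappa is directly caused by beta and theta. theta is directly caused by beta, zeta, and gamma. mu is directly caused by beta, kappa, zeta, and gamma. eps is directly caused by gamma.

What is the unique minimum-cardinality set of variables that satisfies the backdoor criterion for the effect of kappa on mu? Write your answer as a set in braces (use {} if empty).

{beta, theta}

Variables eligible for adjustment (non-descendants of kappa, excluding kappa and mu): {beta, eps, gamma, lam, theta, zeta}.
Backdoor paths from kappa to mu:
  P1: kappa <- beta -> theta <- gamma -> mu
  P2: kappa <- beta -> theta <- zeta -> mu
  P3: kappa <- beta -> mu
  P4: kappa <- theta <- beta -> mu
  P5: kappa <- theta <- gamma -> mu
  P6: kappa <- theta <- zeta -> mu
The empty set is not sufficient: P3 (kappa <- beta -> mu) has no collider blocking it and no conditioned non-collider, so it is open.
Try {beta, theta}:
  P1: blocked at fork node beta ∈ conditioning set.
  P2: blocked at fork node beta ∈ conditioning set.
  P3: blocked at fork node beta ∈ conditioning set.
  P4: blocked at chain node theta ∈ conditioning set.
  P5: blocked at chain node theta ∈ conditioning set.
  P6: blocked at chain node theta ∈ conditioning set.
{beta, theta} contains no descendant of kappa and blocks every backdoor path.
Every element of {beta, theta} is needed (dropping beta leaves P1 open; dropping theta leaves P5 open), so no proper subset is valid.
Among all size-2 subsets of the eligible variables, only {beta, theta} blocks every backdoor path, so it is the unique smallest valid adjustment set.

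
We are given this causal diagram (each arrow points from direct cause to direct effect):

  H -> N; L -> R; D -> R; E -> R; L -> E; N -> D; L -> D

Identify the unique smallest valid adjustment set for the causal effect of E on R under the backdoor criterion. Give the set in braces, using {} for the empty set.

Variables eligible for adjustment (non-descendants of E, excluding E and R): {D, H, L, N}.
Backdoor paths from E to R:
  P1: E <- L -> D -> R
  P2: E <- L -> R
The empty set is not sufficient: P1 (E <- L -> D -> R) has no collider blocking it and no conditioned non-collider, so it is open.
Try {L}:
  P1: blocked at fork node L ∈ conditioning set.
  P2: blocked at fork node L ∈ conditioning set.
{L} contains no descendant of E and blocks every backdoor path.
No other singleton works — e.g. {H} leaves P1 open — so {L} is the unique smallest valid adjustment set.

{L}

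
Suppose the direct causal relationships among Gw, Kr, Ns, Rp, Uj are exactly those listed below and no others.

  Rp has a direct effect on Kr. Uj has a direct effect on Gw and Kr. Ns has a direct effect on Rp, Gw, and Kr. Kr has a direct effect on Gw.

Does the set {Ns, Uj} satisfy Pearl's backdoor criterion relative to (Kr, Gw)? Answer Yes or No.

Yes

Backdoor paths from Kr to Gw (paths whose first edge points into Kr):
  P1: Kr <- Ns -> Gw
  P2: Kr <- Uj -> Gw
  P3: Kr <- Rp <- Ns -> Gw
Condition 1 (no descendant of Kr in the set): holds — descendants of Kr are {Gw}; none are in {Ns, Uj}.
Condition 2 (every backdoor path blocked by {Ns, Uj}):
  P1: blocked at fork node Ns ∈ conditioning set.
  P2: blocked at fork node Uj ∈ conditioning set.
  P3: blocked at fork node Ns ∈ conditioning set.
{Ns, Uj} satisfies the backdoor criterion.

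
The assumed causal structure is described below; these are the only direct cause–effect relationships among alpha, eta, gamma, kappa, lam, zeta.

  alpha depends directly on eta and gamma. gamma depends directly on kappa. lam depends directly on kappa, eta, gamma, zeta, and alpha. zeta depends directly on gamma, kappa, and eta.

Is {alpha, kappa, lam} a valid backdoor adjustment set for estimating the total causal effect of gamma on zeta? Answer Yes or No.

Backdoor paths from gamma to zeta (paths whose first edge points into gamma):
  P1: gamma <- kappa -> zeta
  P2: gamma <- kappa -> lam <- eta -> zeta
  P3: gamma <- kappa -> lam <- alpha <- eta -> zeta
  P4: gamma <- kappa -> lam <- zeta
Condition 1 (no descendant of gamma in the set): FAILS — alpha and lam are descendants of gamma.
Condition 2 (every backdoor path blocked by {alpha, kappa, lam}):
  P1: blocked at fork node kappa ∈ conditioning set.
  P2: blocked at fork node kappa ∈ conditioning set.
  P3: blocked at fork node kappa ∈ conditioning set.
  P4: blocked at fork node kappa ∈ conditioning set.
{alpha, kappa, lam} does not satisfy the backdoor criterion.

No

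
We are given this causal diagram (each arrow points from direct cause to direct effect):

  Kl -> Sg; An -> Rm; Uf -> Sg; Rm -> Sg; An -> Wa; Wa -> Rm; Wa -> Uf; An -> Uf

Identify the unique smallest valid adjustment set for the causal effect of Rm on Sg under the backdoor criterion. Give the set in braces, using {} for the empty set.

{Uf}

Variables eligible for adjustment (non-descendants of Rm, excluding Rm and Sg): {An, Kl, Uf, Wa}.
Backdoor paths from Rm to Sg:
  P1: Rm <- An -> Wa -> Uf -> Sg
  P2: Rm <- An -> Uf -> Sg
  P3: Rm <- Wa <- An -> Uf -> Sg
  P4: Rm <- Wa -> Uf -> Sg
The empty set is not sufficient: P1 (Rm <- An -> Wa -> Uf -> Sg) has no collider blocking it and no conditioned non-collider, so it is open.
Try {Uf}:
  P1: blocked at chain node Uf ∈ conditioning set.
  P2: blocked at chain node Uf ∈ conditioning set.
  P3: blocked at chain node Uf ∈ conditioning set.
  P4: blocked at chain node Uf ∈ conditioning set.
{Uf} contains no descendant of Rm and blocks every backdoor path.
No other singleton works — e.g. {An} leaves P4 open — so {Uf} is the unique smallest valid adjustment set.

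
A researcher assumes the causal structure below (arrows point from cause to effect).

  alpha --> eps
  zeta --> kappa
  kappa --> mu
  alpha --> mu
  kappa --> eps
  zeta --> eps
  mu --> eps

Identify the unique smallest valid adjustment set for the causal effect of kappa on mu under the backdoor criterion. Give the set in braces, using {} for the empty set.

{}

Variables eligible for adjustment (non-descendants of kappa, excluding kappa and mu): {alpha, zeta}.
Backdoor paths from kappa to mu:
  P1: kappa <- zeta -> eps <- alpha -> mu
  P2: kappa <- zeta -> eps <- mu
Each backdoor path contains an unconditioned collider, so every path is already blocked with the empty conditioning set:
  P1: blocked at collider eps (neither it nor any descendant is in the conditioning set).
  P2: blocked at collider eps (neither it nor any descendant is in the conditioning set).
The empty set is therefore the unique smallest valid set.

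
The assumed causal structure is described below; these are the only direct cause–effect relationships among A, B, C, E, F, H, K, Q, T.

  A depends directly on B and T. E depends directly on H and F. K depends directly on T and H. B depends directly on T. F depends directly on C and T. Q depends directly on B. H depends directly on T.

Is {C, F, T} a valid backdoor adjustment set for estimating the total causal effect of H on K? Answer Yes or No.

Yes

Backdoor paths from H to K (paths whose first edge points into H):
  P1: H <- T -> K
Condition 1 (no descendant of H in the set): holds — descendants of H are {E, K}; none are in {C, F, T}.
Condition 2 (every backdoor path blocked by {C, F, T}):
  P1: blocked at fork node T ∈ conditioning set.
{C, F, T} satisfies the backdoor criterion.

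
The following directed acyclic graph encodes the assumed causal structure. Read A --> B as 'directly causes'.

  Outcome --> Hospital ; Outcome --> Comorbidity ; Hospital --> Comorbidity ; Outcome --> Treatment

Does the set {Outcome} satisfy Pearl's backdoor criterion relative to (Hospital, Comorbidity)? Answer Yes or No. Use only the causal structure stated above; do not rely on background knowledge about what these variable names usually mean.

Backdoor paths from Hospital to Comorbidity (paths whose first edge points into Hospital):
  P1: Hospital <- Outcome -> Comorbidity
Condition 1 (no descendant of Hospital in the set): holds — descendants of Hospital are {Comorbidity}; none are in {Outcome}.
Condition 2 (every backdoor path blocked by {Outcome}):
  P1: blocked at fork node Outcome ∈ conditioning set.
{Outcome} satisfies the backdoor criterion.

Yes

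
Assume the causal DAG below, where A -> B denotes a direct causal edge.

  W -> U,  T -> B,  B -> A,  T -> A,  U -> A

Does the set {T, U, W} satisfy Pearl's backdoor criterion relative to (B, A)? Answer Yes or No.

Backdoor paths from B to A (paths whose first edge points into B):
  P1: B <- T -> A
Condition 1 (no descendant of B in the set): holds — descendants of B are {A}; none are in {T, U, W}.
Condition 2 (every backdoor path blocked by {T, U, W}):
  P1: blocked at fork node T ∈ conditioning set.
{T, U, W} satisfies the backdoor criterion.

Yes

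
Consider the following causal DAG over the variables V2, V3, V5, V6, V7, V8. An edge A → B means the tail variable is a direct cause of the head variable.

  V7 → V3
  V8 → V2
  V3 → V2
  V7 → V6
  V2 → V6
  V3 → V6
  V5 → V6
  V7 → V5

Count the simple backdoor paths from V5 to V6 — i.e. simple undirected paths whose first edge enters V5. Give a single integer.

3

A backdoor path from V5 to V6 is any simple undirected path whose first edge points into V5 (i.e. leaves V5 via a parent).
Parents of V5: {V7}.
Enumerating:
  P1: V5 <- V7 -> V3 -> V2 -> V6
  P2: V5 <- V7 -> V3 -> V6
  P3: V5 <- V7 -> V6
That exhausts the simple backdoor paths. Count: 3.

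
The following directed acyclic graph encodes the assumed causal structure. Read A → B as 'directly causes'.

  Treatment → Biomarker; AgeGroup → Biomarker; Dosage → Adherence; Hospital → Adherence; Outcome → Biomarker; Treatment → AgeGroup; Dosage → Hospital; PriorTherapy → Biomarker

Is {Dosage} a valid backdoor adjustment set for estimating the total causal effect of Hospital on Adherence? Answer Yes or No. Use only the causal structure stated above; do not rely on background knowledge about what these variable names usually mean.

Backdoor paths from Hospital to Adherence (paths whose first edge points into Hospital):
  P1: Hospital <- Dosage -> Adherence
Condition 1 (no descendant of Hospital in the set): holds — descendants of Hospital are {Adherence}; none are in {Dosage}.
Condition 2 (every backdoor path blocked by {Dosage}):
  P1: blocked at fork node Dosage ∈ conditioning set.
{Dosage} satisfies the backdoor criterion.

Yes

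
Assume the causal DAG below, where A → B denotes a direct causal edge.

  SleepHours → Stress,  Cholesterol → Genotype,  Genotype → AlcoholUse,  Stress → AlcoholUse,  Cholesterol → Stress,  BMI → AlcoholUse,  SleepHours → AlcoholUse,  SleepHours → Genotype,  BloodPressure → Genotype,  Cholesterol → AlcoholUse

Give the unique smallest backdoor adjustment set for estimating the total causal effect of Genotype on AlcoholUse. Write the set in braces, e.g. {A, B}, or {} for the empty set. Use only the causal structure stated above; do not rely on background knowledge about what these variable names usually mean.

Variables eligible for adjustment (non-descendants of Genotype, excluding Genotype and AlcoholUse): {BMI, BloodPressure, Cholesterol, SleepHours, Stress}.
Backdoor paths from Genotype to AlcoholUse:
  P1: Genotype <- SleepHours -> Stress <- Cholesterol -> AlcoholUse
  P2: Genotype <- SleepHours -> Stress -> AlcoholUse
  P3: Genotype <- SleepHours -> AlcoholUse
  P4: Genotype <- Cholesterol -> Stress <- SleepHours -> AlcoholUse
  P5: Genotype <- Cholesterol -> Stress -> AlcoholUse
  P6: Genotype <- Cholesterol -> AlcoholUse
The empty set is not sufficient: P2 (Genotype <- SleepHours -> Stress -> AlcoholUse) has no collider blocking it and no conditioned non-collider, so it is open.
Try {Cholesterol, SleepHours}:
  P1: blocked at fork node SleepHours ∈ conditioning set.
  P2: blocked at fork node SleepHours ∈ conditioning set.
  P3: blocked at fork node SleepHours ∈ conditioning set.
  P4: blocked at fork node Cholesterol ∈ conditioning set.
  P5: blocked at fork node Cholesterol ∈ conditioning set.
  P6: blocked at fork node Cholesterol ∈ conditioning set.
{Cholesterol, SleepHours} contains no descendant of Genotype and blocks every backdoor path.
Every element of {Cholesterol, SleepHours} is needed (dropping Cholesterol leaves P5 open; dropping SleepHours leaves P2 open), so no proper subset is valid.
Among all size-2 subsets of the eligible variables, only {Cholesterol, SleepHours} blocks every backdoor path, so it is the unique smallest valid adjustment set.

{Cholesterol, SleepHours}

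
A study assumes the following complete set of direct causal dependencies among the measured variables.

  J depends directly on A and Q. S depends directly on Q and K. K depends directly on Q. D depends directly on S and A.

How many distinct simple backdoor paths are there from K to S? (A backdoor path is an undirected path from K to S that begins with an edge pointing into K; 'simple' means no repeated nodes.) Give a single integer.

2

A backdoor path from K to S is any simple undirected path whose first edge points into K (i.e. leaves K via a parent).
Parents of K: {Q}.
Enumerating:
  P1: K <- Q -> J <- A -> D <- S
  P2: K <- Q -> S
That exhausts the simple backdoor paths. Count: 2.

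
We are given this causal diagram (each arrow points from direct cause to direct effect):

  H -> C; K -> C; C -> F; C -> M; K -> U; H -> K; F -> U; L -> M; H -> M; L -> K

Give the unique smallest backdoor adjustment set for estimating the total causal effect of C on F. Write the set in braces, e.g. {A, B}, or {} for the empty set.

{}

Variables eligible for adjustment (non-descendants of C, excluding C and F): {H, K, L}.
Backdoor paths from C to F:
  P1: C <- H -> K -> U <- F
  P2: C <- H -> M <- L -> K -> U <- F
  P3: C <- K -> U <- F
Each backdoor path contains an unconditioned collider, so every path is already blocked with the empty conditioning set:
  P1: blocked at collider U (neither it nor any descendant is in the conditioning set).
  P2: blocked at collider M (neither it nor any descendant is in the conditioning set).
  P3: blocked at collider U (neither it nor any descendant is in the conditioning set).
The empty set is therefore the unique smallest valid set.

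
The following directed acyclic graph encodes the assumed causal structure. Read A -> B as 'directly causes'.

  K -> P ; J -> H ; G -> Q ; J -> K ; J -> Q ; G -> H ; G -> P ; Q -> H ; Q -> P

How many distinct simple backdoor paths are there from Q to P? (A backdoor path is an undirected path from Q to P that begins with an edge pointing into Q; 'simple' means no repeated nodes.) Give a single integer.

4

A backdoor path from Q to P is any simple undirected path whose first edge points into Q (i.e. leaves Q via a parent).
Parents of Q: {G, J}.
Enumerating:
  P1: Q <- J -> K -> P
  P2: Q <- J -> H <- G -> P
  P3: Q <- G -> H <- J -> K -> P
  P4: Q <- G -> P
That exhausts the simple backdoor paths. Count: 4.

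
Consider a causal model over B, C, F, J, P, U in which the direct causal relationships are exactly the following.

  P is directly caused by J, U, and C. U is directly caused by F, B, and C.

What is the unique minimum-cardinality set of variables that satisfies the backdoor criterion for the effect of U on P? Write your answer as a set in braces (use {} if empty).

Variables eligible for adjustment (non-descendants of U, excluding U and P): {B, C, F, J}.
Backdoor paths from U to P:
  P1: U <- C -> P
The empty set is not sufficient: P1 (U <- C -> P) has no collider blocking it and no conditioned non-collider, so it is open.
Try {C}:
  P1: blocked at fork node C ∈ conditioning set.
{C} contains no descendant of U and blocks every backdoor path.
No other singleton works — e.g. {B} leaves P1 open — so {C} is the unique smallest valid adjustment set.

{C}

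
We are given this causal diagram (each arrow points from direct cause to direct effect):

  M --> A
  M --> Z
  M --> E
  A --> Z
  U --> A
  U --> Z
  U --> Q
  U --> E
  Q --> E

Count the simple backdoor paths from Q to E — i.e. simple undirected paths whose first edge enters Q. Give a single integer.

5

A backdoor path from Q to E is any simple undirected path whose first edge points into Q (i.e. leaves Q via a parent).
Parents of Q: {U}.
Enumerating:
  P1: Q <- U -> E
  P2: Q <- U -> A <- M -> E
  P3: Q <- U -> A -> Z <- M -> E
  P4: Q <- U -> Z <- M -> E
  P5: Q <- U -> Z <- A <- M -> E
That exhausts the simple backdoor paths. Count: 5.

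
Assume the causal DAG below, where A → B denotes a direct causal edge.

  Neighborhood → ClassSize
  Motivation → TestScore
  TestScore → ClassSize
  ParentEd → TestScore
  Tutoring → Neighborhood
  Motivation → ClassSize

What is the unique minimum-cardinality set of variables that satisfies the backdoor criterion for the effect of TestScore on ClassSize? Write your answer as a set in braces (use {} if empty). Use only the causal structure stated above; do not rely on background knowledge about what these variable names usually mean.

Variables eligible for adjustment (non-descendants of TestScore, excluding TestScore and ClassSize): {Motivation, Neighborhood, ParentEd, Tutoring}.
Backdoor paths from TestScore to ClassSize:
  P1: TestScore <- Motivation -> ClassSize
The empty set is not sufficient: P1 (TestScore <- Motivation -> ClassSize) has no collider blocking it and no conditioned non-collider, so it is open.
Try {Motivation}:
  P1: blocked at fork node Motivation ∈ conditioning set.
{Motivation} contains no descendant of TestScore and blocks every backdoor path.
No other singleton works — e.g. {ParentEd} leaves P1 open — so {Motivation} is the unique smallest valid adjustment set.

{Motivation}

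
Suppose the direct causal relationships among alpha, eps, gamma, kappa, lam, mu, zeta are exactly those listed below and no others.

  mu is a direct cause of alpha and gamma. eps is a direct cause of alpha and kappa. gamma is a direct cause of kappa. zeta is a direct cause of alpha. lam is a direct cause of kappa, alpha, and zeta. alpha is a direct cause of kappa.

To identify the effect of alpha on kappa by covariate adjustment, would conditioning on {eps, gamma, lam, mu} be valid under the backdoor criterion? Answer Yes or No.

Backdoor paths from alpha to kappa (paths whose first edge points into alpha):
  P1: alpha <- lam -> kappa
  P2: alpha <- eps -> kappa
  P3: alpha <- mu -> gamma -> kappa
  P4: alpha <- zeta <- lam -> kappa
Condition 1 (no descendant of alpha in the set): holds — descendants of alpha are {kappa}; none are in {eps, gamma, lam, mu}.
Condition 2 (every backdoor path blocked by {eps, gamma, lam, mu}):
  P1: blocked at fork node lam ∈ conditioning set.
  P2: blocked at fork node eps ∈ conditioning set.
  P3: blocked at fork node mu ∈ conditioning set.
  P4: blocked at fork node lam ∈ conditioning set.
{eps, gamma, lam, mu} satisfies the backdoor criterion.

Yes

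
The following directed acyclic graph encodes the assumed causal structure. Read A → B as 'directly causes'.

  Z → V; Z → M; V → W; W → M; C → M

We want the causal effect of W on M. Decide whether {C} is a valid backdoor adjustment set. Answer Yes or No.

No

Backdoor paths from W to M (paths whose first edge points into W):
  P1: W <- V <- Z -> M
Condition 1 (no descendant of W in the set): holds — descendants of W are {M}; none are in {C}.
Condition 2 (every backdoor path blocked by {C}):
  P1: open — no interior node is in the conditioning set.
{C} does not satisfy the backdoor criterion.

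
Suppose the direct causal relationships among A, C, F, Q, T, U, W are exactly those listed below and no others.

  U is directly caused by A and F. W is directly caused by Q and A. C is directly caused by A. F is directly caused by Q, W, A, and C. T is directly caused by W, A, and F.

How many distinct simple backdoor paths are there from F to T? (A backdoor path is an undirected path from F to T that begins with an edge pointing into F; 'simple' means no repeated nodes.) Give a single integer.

A backdoor path from F to T is any simple undirected path whose first edge points into F (i.e. leaves F via a parent).
Parents of F: {A, C, Q, W}.
Enumerating:
  P1: F <- Q -> W <- A -> T
  P2: F <- Q -> W -> T
  P3: F <- A -> W -> T
  P4: F <- A -> T
  P5: F <- C <- A -> W -> T
  P6: F <- C <- A -> T
  P7: F <- W <- A -> T
  P8: F <- W -> T
That exhausts the simple backdoor paths. Count: 8.

8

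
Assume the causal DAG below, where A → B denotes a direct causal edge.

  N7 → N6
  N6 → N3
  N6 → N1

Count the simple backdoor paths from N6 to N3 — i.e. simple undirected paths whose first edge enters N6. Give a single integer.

A backdoor path from N6 to N3 is any simple undirected path whose first edge points into N6 (i.e. leaves N6 via a parent).
Parents of N6: {N7}.
No simple path from any parent of N6 reaches N3 without revisiting N6, so there are no backdoor paths.

0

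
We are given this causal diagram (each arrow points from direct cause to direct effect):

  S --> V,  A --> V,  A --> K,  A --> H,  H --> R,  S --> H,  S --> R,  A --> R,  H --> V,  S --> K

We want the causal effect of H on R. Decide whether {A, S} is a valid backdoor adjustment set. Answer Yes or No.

Backdoor paths from H to R (paths whose first edge points into H):
  P1: H <- S -> K <- A -> R
  P2: H <- S -> R
  P3: H <- S -> V <- A -> R
  P4: H <- A -> K <- S -> R
  P5: H <- A -> R
  P6: H <- A -> V <- S -> R
Condition 1 (no descendant of H in the set): holds — descendants of H are {R, V}; none are in {A, S}.
Condition 2 (every backdoor path blocked by {A, S}):
  P1: blocked at fork node S ∈ conditioning set.
  P2: blocked at fork node S ∈ conditioning set.
  P3: blocked at fork node S ∈ conditioning set.
  P4: blocked at fork node A ∈ conditioning set.
  P5: blocked at fork node A ∈ conditioning set.
  P6: blocked at fork node A ∈ conditioning set.
{A, S} satisfies the backdoor criterion.

Yes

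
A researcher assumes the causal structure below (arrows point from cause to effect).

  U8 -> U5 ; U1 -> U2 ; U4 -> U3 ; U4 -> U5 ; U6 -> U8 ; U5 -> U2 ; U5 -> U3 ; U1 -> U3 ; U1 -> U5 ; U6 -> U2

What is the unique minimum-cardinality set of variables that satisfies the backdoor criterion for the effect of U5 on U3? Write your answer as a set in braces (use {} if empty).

Variables eligible for adjustment (non-descendants of U5, excluding U5 and U3): {U1, U4, U6, U8}.
Backdoor paths from U5 to U3:
  P1: U5 <- U4 -> U3
  P2: U5 <- U1 -> U3
  P3: U5 <- U8 <- U6 -> U2 <- U1 -> U3
The empty set is not sufficient: P1 (U5 <- U4 -> U3) has no collider blocking it and no conditioned non-collider, so it is open.
Try {U1, U4}:
  P1: blocked at fork node U4 ∈ conditioning set.
  P2: blocked at fork node U1 ∈ conditioning set.
  P3: blocked at collider U2 (neither it nor any descendant is in the conditioning set).
{U1, U4} contains no descendant of U5 and blocks every backdoor path.
Every element of {U1, U4} is needed (dropping U1 leaves P2 open; dropping U4 leaves P1 open), so no proper subset is valid.
Among all size-2 subsets of the eligible variables, only {U1, U4} blocks every backdoor path, so it is the unique smallest valid adjustment set.

{U1, U4}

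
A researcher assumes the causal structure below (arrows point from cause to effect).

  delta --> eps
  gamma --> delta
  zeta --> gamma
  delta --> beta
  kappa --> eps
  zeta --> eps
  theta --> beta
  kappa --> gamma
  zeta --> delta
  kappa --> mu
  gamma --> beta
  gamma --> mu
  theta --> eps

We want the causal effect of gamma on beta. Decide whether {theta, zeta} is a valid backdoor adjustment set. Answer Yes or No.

Backdoor paths from gamma to beta (paths whose first edge points into gamma):
  P1: gamma <- zeta -> delta -> eps <- theta -> beta
  P2: gamma <- zeta -> delta -> beta
  P3: gamma <- zeta -> eps <- delta -> beta
  P4: gamma <- zeta -> eps <- theta -> beta
  P5: gamma <- kappa -> eps <- zeta -> delta -> beta
  P6: gamma <- kappa -> eps <- delta -> beta
  P7: gamma <- kappa -> eps <- theta -> beta
Condition 1 (no descendant of gamma in the set): holds — descendants of gamma are {beta, delta, eps, mu}; none are in {theta, zeta}.
Condition 2 (every backdoor path blocked by {theta, zeta}):
  P1: blocked at fork node zeta ∈ conditioning set.
  P2: blocked at fork node zeta ∈ conditioning set.
  P3: blocked at fork node zeta ∈ conditioning set.
  P4: blocked at fork node zeta ∈ conditioning set.
  P5: blocked at collider eps (neither it nor any descendant is in the conditioning set).
  P6: blocked at collider eps (neither it nor any descendant is in the conditioning set).
  P7: blocked at collider eps (neither it nor any descendant is in the conditioning set).
{theta, zeta} satisfies the backdoor criterion.

Yes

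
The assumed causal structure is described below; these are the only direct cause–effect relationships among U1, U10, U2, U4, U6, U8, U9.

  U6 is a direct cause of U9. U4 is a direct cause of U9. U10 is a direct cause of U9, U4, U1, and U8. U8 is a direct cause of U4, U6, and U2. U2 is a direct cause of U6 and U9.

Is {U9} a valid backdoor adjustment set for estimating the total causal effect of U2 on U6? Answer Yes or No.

Backdoor paths from U2 to U6 (paths whose first edge points into U2):
  P1: U2 <- U8 <- U10 -> U4 -> U9 <- U6
  P2: U2 <- U8 <- U10 -> U9 <- U6
  P3: U2 <- U8 -> U4 <- U10 -> U9 <- U6
  P4: U2 <- U8 -> U4 -> U9 <- U6
  P5: U2 <- U8 -> U6
Condition 1 (no descendant of U2 in the set): FAILS — U9 is a descendant of U2.
Condition 2 (every backdoor path blocked by {U9}):
  P1: open — collider(s) U9 are conditioned on (or have a conditioned descendant) and no non-collider on the path is in the set.
  P2: open — collider(s) U9 are conditioned on (or have a conditioned descendant) and no non-collider on the path is in the set.
  P3: open — collider(s) U4, U9 are conditioned on (or have a conditioned descendant) and no non-collider on the path is in the set.
  P4: open — collider(s) U9 are conditioned on (or have a conditioned descendant) and no non-collider on the path is in the set.
  P5: open — no interior node is in the conditioning set.
{U9} does not satisfy the backdoor criterion.

No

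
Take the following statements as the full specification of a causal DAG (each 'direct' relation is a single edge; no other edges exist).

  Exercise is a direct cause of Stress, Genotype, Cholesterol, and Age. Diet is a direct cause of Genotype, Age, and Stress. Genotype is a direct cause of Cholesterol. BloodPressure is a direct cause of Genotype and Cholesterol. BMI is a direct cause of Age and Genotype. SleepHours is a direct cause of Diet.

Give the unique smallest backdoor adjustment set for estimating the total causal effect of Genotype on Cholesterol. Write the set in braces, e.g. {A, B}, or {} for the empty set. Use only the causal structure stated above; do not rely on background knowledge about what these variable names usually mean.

{BloodPressure, Exercise}

Variables eligible for adjustment (non-descendants of Genotype, excluding Genotype and Cholesterol): {Age, BMI, BloodPressure, Diet, Exercise, SleepHours, Stress}.
Backdoor paths from Genotype to Cholesterol:
  P1: Genotype <- Exercise -> Cholesterol
  P2: Genotype <- Diet -> Age <- Exercise -> Cholesterol
  P3: Genotype <- Diet -> Stress <- Exercise -> Cholesterol
  P4: Genotype <- BloodPressure -> Cholesterol
  P5: Genotype <- BMI -> Age <- Exercise -> Cholesterol
  P6: Genotype <- BMI -> Age <- Diet -> Stress <- Exercise -> Cholesterol
The empty set is not sufficient: P1 (Genotype <- Exercise -> Cholesterol) has no collider blocking it and no conditioned non-collider, so it is open.
Try {BloodPressure, Exercise}:
  P1: blocked at fork node Exercise ∈ conditioning set.
  P2: blocked at collider Age (neither it nor any descendant is in the conditioning set).
  P3: blocked at collider Stress (neither it nor any descendant is in the conditioning set).
  P4: blocked at fork node BloodPressure ∈ conditioning set.
  P5: blocked at collider Age (neither it nor any descendant is in the conditioning set).
  P6: blocked at collider Age (neither it nor any descendant is in the conditioning set).
{BloodPressure, Exercise} contains no descendant of Genotype and blocks every backdoor path.
Every element of {BloodPressure, Exercise} is needed (dropping BloodPressure leaves P4 open; dropping Exercise leaves P1 open), so no proper subset is valid.
Among all size-2 subsets of the eligible variables, only {BloodPressure, Exercise} blocks every backdoor path, so it is the unique smallest valid adjustment set.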